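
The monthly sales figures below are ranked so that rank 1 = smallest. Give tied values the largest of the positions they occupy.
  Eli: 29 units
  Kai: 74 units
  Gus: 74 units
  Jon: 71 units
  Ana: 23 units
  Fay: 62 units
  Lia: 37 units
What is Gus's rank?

Sorted (ascending): 23, 29, 37, 62, 71, 74, 74
The 2 values of 74 occupy positions 6–7 → each gets rank 7.
Gus has value 74 units → rank 7.

7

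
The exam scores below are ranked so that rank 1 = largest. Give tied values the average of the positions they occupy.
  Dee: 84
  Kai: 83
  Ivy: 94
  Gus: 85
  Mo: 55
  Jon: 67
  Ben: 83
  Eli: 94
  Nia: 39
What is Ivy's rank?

Sorted (descending): 94, 94, 85, 84, 83, 83, 67, 55, 39
The 2 values of 94 occupy positions 1–2 → average rank (1+2)/2 = 1.5.
The 2 values of 83 occupy positions 5–6 → average rank (5+6)/2 = 5.5.
Ivy has value 94 → rank 1.5.

1.5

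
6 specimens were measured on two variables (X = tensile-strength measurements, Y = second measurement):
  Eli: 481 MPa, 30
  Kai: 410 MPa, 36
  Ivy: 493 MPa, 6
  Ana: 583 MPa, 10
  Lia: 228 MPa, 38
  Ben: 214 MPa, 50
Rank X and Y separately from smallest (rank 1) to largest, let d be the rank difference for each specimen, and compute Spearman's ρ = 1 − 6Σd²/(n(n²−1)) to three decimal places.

-0.943

Ranks of variable 1: 4, 3, 5, 6, 2, 1
Ranks of variable 2: 3, 4, 1, 2, 5, 6
d = r₁ − r₂: 1, -1, 4, 4, -3, -5
d²: 1, 1, 16, 16, 9, 25; Σd² = 68
ρ = 1 − 6·68/(6·35) = 1 − 408/210 = -0.943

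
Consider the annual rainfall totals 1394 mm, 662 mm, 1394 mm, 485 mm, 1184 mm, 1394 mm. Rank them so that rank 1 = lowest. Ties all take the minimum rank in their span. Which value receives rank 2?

Sorted (ascending): 485, 662, 1184, 1394, 1394, 1394
The 3 values of 1394 occupy positions 4–6 → each gets rank 4.
Rank 2 → value 662.

662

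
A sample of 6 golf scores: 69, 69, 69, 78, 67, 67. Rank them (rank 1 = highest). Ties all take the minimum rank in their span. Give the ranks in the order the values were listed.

Sorted (descending): 78, 69, 69, 69, 67, 67
The 3 values of 69 occupy positions 2–4 → each gets rank 2.
The 2 values of 67 occupy positions 5–6 → each gets rank 5.

2, 2, 2, 1, 5, 5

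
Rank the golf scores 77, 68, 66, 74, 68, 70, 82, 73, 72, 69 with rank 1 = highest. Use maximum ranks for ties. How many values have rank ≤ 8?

Sorted (descending): 82, 77, 74, 73, 72, 70, 69, 68, 68, 66
The 2 values of 68 occupy positions 8–9 → each gets rank 9.
Ranks ≤ 8: {1, 2, 3, 4, 5, 6, 7} → 7 values.

7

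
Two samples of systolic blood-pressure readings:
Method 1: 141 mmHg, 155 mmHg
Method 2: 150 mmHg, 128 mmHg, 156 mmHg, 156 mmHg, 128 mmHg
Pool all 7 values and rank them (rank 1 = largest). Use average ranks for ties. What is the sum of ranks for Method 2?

Sorted (descending): 156, 156, 155, 150, 141, 128, 128
The 2 values of 156 occupy positions 1–2 → average rank (1+2)/2 = 1.5.
The 2 values of 128 occupy positions 6–7 → average rank (6+7)/2 = 6.5.
Method 2 values → pooled ranks: 150→4, 128→6.5, 156→1.5, 156→1.5, 128→6.5
Rank sum = 4 + 6.5 + 1.5 + 1.5 + 6.5 = 20

20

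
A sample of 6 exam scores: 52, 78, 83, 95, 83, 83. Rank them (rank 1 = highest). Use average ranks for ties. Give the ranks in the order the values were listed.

Sorted (descending): 95, 83, 83, 83, 78, 52
The 3 values of 83 occupy positions 2–4 → average rank 3.

6, 5, 3, 1, 3, 3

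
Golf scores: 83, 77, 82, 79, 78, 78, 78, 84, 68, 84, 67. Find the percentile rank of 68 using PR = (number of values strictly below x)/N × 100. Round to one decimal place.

9.1

N = 11.
Strictly below 68: 1. Equal to 68: 1.
PR = 1/11 × 100 = 9.1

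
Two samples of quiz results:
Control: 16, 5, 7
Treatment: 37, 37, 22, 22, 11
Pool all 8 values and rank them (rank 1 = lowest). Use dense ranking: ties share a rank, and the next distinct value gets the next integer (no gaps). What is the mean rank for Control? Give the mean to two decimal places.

Sorted (ascending): 5, 7, 11, 16, 22, 22, 37, 37
The 2 values of 22 share dense rank 5.
The 2 values of 37 share dense rank 6.
Remaining distinct values take the next consecutive integers.
Control values → pooled ranks: 16→4, 5→1, 7→2
Mean rank = (4 + 1 + 2) / 3 = 2.33

2.33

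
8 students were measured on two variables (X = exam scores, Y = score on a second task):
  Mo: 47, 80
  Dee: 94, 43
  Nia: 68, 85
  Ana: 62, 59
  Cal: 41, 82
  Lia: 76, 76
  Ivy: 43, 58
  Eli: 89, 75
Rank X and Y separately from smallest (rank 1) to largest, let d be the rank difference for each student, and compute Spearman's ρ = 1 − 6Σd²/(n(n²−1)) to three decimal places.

-0.357

Ranks of variable 1: 3, 8, 5, 4, 1, 6, 2, 7
Ranks of variable 2: 6, 1, 8, 3, 7, 5, 2, 4
d = r₁ − r₂: -3, 7, -3, 1, -6, 1, 0, 3
d²: 9, 49, 9, 1, 36, 1, 0, 9; Σd² = 114
ρ = 1 − 6·114/(8·63) = 1 − 684/504 = -0.357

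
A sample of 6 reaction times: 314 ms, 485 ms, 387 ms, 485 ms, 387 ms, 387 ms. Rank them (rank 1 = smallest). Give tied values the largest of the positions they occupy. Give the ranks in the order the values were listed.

1, 6, 4, 6, 4, 4

Sorted (ascending): 314, 387, 387, 387, 485, 485
The 3 values of 387 occupy positions 2–4 → each gets rank 4.
The 2 values of 485 occupy positions 5–6 → each gets rank 6.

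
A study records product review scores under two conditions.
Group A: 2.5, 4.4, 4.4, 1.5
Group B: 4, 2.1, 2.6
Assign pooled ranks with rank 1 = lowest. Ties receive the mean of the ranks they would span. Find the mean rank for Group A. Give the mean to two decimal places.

Sorted (ascending): 1.5, 2.1, 2.5, 2.6, 4, 4.4, 4.4
The 2 values of 4.4 occupy positions 6–7 → average rank (6+7)/2 = 6.5.
Group A values → pooled ranks: 2.5→3, 4.4→6.5, 4.4→6.5, 1.5→1
Mean rank = (3 + 6.5 + 6.5 + 1) / 4 = 4.25

4.25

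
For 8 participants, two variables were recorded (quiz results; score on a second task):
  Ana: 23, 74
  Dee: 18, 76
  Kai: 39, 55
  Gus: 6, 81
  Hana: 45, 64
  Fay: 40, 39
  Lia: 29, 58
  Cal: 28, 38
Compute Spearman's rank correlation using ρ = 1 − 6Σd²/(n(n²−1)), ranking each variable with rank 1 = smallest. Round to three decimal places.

-0.619

Ranks of variable 1: 3, 2, 6, 1, 8, 7, 5, 4
Ranks of variable 2: 6, 7, 3, 8, 5, 2, 4, 1
d = r₁ − r₂: -3, -5, 3, -7, 3, 5, 1, 3
d²: 9, 25, 9, 49, 9, 25, 1, 9; Σd² = 136
ρ = 1 − 6·136/(8·63) = 1 − 816/504 = -0.619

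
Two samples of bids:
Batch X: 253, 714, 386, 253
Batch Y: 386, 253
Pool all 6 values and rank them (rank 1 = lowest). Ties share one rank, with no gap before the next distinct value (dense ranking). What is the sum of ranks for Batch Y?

Sorted (ascending): 253, 253, 253, 386, 386, 714
The 3 values of 253 share dense rank 1.
The 2 values of 386 share dense rank 2.
Remaining distinct values take the next consecutive integers.
Batch Y values → pooled ranks: 386→2, 253→1
Rank sum = 2 + 1 = 3

3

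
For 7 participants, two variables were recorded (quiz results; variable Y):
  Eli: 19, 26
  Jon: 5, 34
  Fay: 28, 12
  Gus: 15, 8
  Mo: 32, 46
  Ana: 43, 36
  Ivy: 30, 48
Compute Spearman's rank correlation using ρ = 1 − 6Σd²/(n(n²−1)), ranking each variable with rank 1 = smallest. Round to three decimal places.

0.607

Ranks of variable 1: 3, 1, 4, 2, 6, 7, 5
Ranks of variable 2: 3, 4, 2, 1, 6, 5, 7
d = r₁ − r₂: 0, -3, 2, 1, 0, 2, -2
d²: 0, 9, 4, 1, 0, 4, 4; Σd² = 22
ρ = 1 − 6·22/(7·48) = 1 − 132/336 = 0.607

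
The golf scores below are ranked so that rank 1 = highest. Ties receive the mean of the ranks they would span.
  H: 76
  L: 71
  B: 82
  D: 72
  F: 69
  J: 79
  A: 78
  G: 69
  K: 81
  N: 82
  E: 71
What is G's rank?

10.5

Sorted (descending): 82, 82, 81, 79, 78, 76, 72, 71, 71, 69, 69
The 2 values of 82 occupy positions 1–2 → average rank (1+2)/2 = 1.5.
The 2 values of 71 occupy positions 8–9 → average rank (8+9)/2 = 8.5.
The 2 values of 69 occupy positions 10–11 → average rank (10+11)/2 = 10.5.
G has value 69 → rank 10.5.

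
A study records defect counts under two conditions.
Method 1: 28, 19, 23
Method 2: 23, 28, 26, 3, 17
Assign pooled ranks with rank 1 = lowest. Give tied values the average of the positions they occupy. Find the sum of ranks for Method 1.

15

Sorted (ascending): 3, 17, 19, 23, 23, 26, 28, 28
The 2 values of 23 occupy positions 4–5 → average rank (4+5)/2 = 4.5.
The 2 values of 28 occupy positions 7–8 → average rank (7+8)/2 = 7.5.
Method 1 values → pooled ranks: 28→7.5, 19→3, 23→4.5
Rank sum = 7.5 + 3 + 4.5 = 15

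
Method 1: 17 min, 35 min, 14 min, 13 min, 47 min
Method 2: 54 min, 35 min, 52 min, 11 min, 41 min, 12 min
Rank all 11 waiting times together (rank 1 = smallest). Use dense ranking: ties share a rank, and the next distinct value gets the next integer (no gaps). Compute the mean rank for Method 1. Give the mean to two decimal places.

5.20

Sorted (ascending): 11, 12, 13, 14, 17, 35, 35, 41, 47, 52, 54
The 2 values of 35 share dense rank 6.
Remaining distinct values take the next consecutive integers.
Method 1 values → pooled ranks: 17→5, 35→6, 14→4, 13→3, 47→8
Mean rank = (5 + 6 + 4 + 3 + 8) / 5 = 5.20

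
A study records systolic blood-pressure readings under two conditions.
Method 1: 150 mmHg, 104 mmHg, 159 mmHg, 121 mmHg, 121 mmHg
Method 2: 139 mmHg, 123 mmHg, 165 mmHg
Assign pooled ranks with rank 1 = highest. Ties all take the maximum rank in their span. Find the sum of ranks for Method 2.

Sorted (descending): 165, 159, 150, 139, 123, 121, 121, 104
The 2 values of 121 occupy positions 6–7 → each gets rank 7.
Method 2 values → pooled ranks: 139→4, 123→5, 165→1
Rank sum = 4 + 5 + 1 = 10

10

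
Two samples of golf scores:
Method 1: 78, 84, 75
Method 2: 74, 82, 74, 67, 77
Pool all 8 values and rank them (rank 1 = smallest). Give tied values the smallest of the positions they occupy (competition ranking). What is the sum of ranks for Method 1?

18

Sorted (ascending): 67, 74, 74, 75, 77, 78, 82, 84
The 2 values of 74 occupy positions 2–3 → each gets rank 2.
Method 1 values → pooled ranks: 78→6, 84→8, 75→4
Rank sum = 6 + 8 + 4 = 18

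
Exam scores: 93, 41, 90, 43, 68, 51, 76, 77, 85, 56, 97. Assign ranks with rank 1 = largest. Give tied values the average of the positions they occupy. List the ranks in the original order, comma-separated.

Sorted (descending): 97, 93, 90, 85, 77, 76, 68, 56, 51, 43, 41
No ties — each value takes its position as its rank.

2, 11, 3, 10, 7, 9, 6, 5, 4, 8, 1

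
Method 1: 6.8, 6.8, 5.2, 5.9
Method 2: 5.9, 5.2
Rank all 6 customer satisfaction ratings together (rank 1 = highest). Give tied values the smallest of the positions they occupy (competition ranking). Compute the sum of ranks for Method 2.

Sorted (descending): 6.8, 6.8, 5.9, 5.9, 5.2, 5.2
The 2 values of 6.8 occupy positions 1–2 → each gets rank 1.
The 2 values of 5.9 occupy positions 3–4 → each gets rank 3.
The 2 values of 5.2 occupy positions 5–6 → each gets rank 5.
Method 2 values → pooled ranks: 5.9→3, 5.2→5
Rank sum = 3 + 5 = 8

8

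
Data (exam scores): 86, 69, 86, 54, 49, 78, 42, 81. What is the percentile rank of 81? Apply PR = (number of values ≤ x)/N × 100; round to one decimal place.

N = 8.
Strictly below 81: 5. Equal to 81: 1.
PR = 6/8 × 100 = 75.0

75.0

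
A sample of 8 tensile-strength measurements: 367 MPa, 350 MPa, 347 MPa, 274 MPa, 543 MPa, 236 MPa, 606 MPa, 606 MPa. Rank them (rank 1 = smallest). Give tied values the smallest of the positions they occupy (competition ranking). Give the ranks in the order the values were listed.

5, 4, 3, 2, 6, 1, 7, 7

Sorted (ascending): 236, 274, 347, 350, 367, 543, 606, 606
The 2 values of 606 occupy positions 7–8 → each gets rank 7.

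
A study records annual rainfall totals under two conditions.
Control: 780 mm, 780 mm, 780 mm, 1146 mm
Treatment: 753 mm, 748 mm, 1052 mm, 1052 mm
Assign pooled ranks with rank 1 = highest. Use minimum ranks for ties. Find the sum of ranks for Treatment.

19

Sorted (descending): 1146, 1052, 1052, 780, 780, 780, 753, 748
The 2 values of 1052 occupy positions 2–3 → each gets rank 2.
The 3 values of 780 occupy positions 4–6 → each gets rank 4.
Treatment values → pooled ranks: 753→7, 748→8, 1052→2, 1052→2
Rank sum = 7 + 8 + 2 + 2 = 19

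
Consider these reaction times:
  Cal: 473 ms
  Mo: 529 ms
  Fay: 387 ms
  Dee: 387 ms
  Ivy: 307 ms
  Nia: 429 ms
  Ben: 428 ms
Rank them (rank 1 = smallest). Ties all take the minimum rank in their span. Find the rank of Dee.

2

Sorted (ascending): 307, 387, 387, 428, 429, 473, 529
The 2 values of 387 occupy positions 2–3 → each gets rank 2.
Dee has value 387 ms → rank 2.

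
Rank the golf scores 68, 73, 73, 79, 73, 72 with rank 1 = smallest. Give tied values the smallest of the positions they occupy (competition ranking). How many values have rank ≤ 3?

5

Sorted (ascending): 68, 72, 73, 73, 73, 79
The 3 values of 73 occupy positions 3–5 → each gets rank 3.
Ranks ≤ 3: {1, 2, 3, 3, 3} → 5 values.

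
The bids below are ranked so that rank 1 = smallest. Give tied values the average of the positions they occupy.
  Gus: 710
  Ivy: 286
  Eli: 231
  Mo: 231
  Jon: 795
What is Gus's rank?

Sorted (ascending): 231, 231, 286, 710, 795
The 2 values of 231 occupy positions 1–2 → average rank (1+2)/2 = 1.5.
Gus has value 710 → rank 4.

4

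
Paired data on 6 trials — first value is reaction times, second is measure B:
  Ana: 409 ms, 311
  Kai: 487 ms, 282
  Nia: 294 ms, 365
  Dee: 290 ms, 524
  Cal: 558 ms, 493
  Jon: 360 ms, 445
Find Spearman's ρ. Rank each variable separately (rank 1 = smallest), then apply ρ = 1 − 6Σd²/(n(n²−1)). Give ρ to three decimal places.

-0.371

Ranks of variable 1: 4, 5, 2, 1, 6, 3
Ranks of variable 2: 2, 1, 3, 6, 5, 4
d = r₁ − r₂: 2, 4, -1, -5, 1, -1
d²: 4, 16, 1, 25, 1, 1; Σd² = 48
ρ = 1 − 6·48/(6·35) = 1 − 288/210 = -0.371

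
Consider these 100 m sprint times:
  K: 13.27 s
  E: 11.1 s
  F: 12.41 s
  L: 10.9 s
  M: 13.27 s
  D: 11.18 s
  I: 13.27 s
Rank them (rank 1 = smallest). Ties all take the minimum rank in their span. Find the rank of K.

5

Sorted (ascending): 10.9, 11.1, 11.18, 12.41, 13.27, 13.27, 13.27
The 3 values of 13.27 occupy positions 5–7 → each gets rank 5.
K has value 13.27 s → rank 5.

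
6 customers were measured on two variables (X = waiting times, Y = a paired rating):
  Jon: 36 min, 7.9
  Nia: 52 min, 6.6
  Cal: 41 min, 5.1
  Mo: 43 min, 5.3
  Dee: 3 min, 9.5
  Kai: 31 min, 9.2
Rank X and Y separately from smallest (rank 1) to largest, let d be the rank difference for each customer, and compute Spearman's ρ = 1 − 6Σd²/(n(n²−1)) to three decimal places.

Ranks of variable 1: 3, 6, 4, 5, 1, 2
Ranks of variable 2: 4, 3, 1, 2, 6, 5
d = r₁ − r₂: -1, 3, 3, 3, -5, -3
d²: 1, 9, 9, 9, 25, 9; Σd² = 62
ρ = 1 − 6·62/(6·35) = 1 − 372/210 = -0.771

-0.771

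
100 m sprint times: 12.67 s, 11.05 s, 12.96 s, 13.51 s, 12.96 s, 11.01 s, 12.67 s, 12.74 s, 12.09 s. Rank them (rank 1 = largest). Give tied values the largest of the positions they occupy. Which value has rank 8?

Sorted (descending): 13.51, 12.96, 12.96, 12.74, 12.67, 12.67, 12.09, 11.05, 11.01
The 2 values of 12.96 occupy positions 2–3 → each gets rank 3.
The 2 values of 12.67 occupy positions 5–6 → each gets rank 6.
Rank 8 → value 11.05.

11.05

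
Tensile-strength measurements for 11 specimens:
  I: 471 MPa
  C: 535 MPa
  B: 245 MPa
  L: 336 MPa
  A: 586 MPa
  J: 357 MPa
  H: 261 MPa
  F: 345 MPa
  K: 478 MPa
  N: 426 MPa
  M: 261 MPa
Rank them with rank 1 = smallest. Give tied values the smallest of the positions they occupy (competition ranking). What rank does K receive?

Sorted (ascending): 245, 261, 261, 336, 345, 357, 426, 471, 478, 535, 586
The 2 values of 261 occupy positions 2–3 → each gets rank 2.
K has value 478 MPa → rank 9.

9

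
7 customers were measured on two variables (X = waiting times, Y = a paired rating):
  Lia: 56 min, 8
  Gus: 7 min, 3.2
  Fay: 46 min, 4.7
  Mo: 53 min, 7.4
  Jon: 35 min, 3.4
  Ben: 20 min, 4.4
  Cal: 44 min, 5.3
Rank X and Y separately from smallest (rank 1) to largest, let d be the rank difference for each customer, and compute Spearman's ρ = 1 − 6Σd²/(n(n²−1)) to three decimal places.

0.929

Ranks of variable 1: 7, 1, 5, 6, 3, 2, 4
Ranks of variable 2: 7, 1, 4, 6, 2, 3, 5
d = r₁ − r₂: 0, 0, 1, 0, 1, -1, -1
d²: 0, 0, 1, 0, 1, 1, 1; Σd² = 4
ρ = 1 − 6·4/(7·48) = 1 − 24/336 = 0.929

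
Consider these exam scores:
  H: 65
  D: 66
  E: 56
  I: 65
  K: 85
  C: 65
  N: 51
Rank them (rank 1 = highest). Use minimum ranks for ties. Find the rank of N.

Sorted (descending): 85, 66, 65, 65, 65, 56, 51
The 3 values of 65 occupy positions 3–5 → each gets rank 3.
N has value 51 → rank 7.

7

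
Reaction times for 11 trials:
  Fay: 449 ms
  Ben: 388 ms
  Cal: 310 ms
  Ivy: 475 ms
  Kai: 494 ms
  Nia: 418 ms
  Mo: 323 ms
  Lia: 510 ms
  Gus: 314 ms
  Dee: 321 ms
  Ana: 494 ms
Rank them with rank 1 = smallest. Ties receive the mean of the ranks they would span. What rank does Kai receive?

Sorted (ascending): 310, 314, 321, 323, 388, 418, 449, 475, 494, 494, 510
The 2 values of 494 occupy positions 9–10 → average rank (9+10)/2 = 9.5.
Kai has value 494 ms → rank 9.5.

9.5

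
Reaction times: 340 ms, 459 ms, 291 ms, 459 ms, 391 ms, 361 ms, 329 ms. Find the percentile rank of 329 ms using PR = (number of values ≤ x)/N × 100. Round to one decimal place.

28.6

N = 7.
Strictly below 329: 1. Equal to 329: 1.
PR = 2/7 × 100 = 28.6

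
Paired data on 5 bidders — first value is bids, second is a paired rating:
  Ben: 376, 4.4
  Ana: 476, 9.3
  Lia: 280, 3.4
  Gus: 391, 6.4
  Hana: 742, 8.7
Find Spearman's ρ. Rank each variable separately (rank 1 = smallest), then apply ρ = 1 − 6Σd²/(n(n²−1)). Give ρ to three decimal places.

Ranks of variable 1: 2, 4, 1, 3, 5
Ranks of variable 2: 2, 5, 1, 3, 4
d = r₁ − r₂: 0, -1, 0, 0, 1
d²: 0, 1, 0, 0, 1; Σd² = 2
ρ = 1 − 6·2/(5·24) = 1 − 12/120 = 0.900

0.900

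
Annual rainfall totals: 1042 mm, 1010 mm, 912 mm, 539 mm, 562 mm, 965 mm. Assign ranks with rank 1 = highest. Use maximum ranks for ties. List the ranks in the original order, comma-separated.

Sorted (descending): 1042, 1010, 965, 912, 562, 539
No ties — each value takes its position as its rank.

1, 2, 4, 6, 5, 3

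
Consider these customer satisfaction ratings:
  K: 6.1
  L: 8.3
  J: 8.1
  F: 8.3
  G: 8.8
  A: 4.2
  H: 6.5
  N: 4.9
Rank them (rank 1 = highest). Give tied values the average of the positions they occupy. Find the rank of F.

2.5

Sorted (descending): 8.8, 8.3, 8.3, 8.1, 6.5, 6.1, 4.9, 4.2
The 2 values of 8.3 occupy positions 2–3 → average rank (2+3)/2 = 2.5.
F has value 8.3 → rank 2.5.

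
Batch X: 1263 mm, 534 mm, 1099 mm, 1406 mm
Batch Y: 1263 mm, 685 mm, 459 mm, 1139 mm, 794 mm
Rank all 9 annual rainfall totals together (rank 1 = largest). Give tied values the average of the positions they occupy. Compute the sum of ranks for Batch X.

Sorted (descending): 1406, 1263, 1263, 1139, 1099, 794, 685, 534, 459
The 2 values of 1263 occupy positions 2–3 → average rank (2+3)/2 = 2.5.
Batch X values → pooled ranks: 1263→2.5, 534→8, 1099→5, 1406→1
Rank sum = 2.5 + 8 + 5 + 1 = 16.5

16.5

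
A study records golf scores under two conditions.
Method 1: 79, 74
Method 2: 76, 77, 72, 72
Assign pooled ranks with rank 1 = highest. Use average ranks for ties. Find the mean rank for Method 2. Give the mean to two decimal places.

Sorted (descending): 79, 77, 76, 74, 72, 72
The 2 values of 72 occupy positions 5–6 → average rank (5+6)/2 = 5.5.
Method 2 values → pooled ranks: 76→3, 77→2, 72→5.5, 72→5.5
Mean rank = (3 + 2 + 5.5 + 5.5) / 4 = 4.00

4.00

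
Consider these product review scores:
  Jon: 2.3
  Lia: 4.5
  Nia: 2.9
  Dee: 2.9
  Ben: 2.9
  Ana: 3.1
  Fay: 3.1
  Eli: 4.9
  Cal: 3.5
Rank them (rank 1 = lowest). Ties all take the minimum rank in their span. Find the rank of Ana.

Sorted (ascending): 2.3, 2.9, 2.9, 2.9, 3.1, 3.1, 3.5, 4.5, 4.9
The 3 values of 2.9 occupy positions 2–4 → each gets rank 2.
The 2 values of 3.1 occupy positions 5–6 → each gets rank 5.
Ana has value 3.1 → rank 5.

5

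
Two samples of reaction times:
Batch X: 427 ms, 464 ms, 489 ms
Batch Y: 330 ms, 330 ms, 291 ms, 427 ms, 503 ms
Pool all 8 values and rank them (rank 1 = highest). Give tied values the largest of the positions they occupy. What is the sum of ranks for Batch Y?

Sorted (descending): 503, 489, 464, 427, 427, 330, 330, 291
The 2 values of 427 occupy positions 4–5 → each gets rank 5.
The 2 values of 330 occupy positions 6–7 → each gets rank 7.
Batch Y values → pooled ranks: 330→7, 330→7, 291→8, 427→5, 503→1
Rank sum = 7 + 7 + 8 + 5 + 1 = 28

28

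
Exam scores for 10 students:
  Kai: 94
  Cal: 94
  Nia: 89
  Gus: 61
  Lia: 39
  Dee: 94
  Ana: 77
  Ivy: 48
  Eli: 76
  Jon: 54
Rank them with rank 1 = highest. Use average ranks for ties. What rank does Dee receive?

2

Sorted (descending): 94, 94, 94, 89, 77, 76, 61, 54, 48, 39
The 3 values of 94 occupy positions 1–3 → average rank 2.
Dee has value 94 → rank 2.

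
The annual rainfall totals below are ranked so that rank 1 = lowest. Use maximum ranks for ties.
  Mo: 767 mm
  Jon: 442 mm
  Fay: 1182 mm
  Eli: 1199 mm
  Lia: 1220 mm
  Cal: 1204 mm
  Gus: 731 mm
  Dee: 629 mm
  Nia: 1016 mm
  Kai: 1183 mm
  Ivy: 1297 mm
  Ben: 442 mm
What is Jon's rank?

2

Sorted (ascending): 442, 442, 629, 731, 767, 1016, 1182, 1183, 1199, 1204, 1220, 1297
The 2 values of 442 occupy positions 1–2 → each gets rank 2.
Jon has value 442 mm → rank 2.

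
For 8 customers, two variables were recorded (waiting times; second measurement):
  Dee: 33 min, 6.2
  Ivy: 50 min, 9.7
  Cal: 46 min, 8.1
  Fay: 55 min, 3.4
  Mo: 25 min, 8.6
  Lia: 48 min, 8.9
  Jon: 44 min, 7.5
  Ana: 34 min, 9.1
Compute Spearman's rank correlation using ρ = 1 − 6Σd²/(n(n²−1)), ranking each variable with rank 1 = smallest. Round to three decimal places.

0.000

Ranks of variable 1: 2, 7, 5, 8, 1, 6, 4, 3
Ranks of variable 2: 2, 8, 4, 1, 5, 6, 3, 7
d = r₁ − r₂: 0, -1, 1, 7, -4, 0, 1, -4
d²: 0, 1, 1, 49, 16, 0, 1, 16; Σd² = 84
ρ = 1 − 6·84/(8·63) = 1 − 504/504 = 0.000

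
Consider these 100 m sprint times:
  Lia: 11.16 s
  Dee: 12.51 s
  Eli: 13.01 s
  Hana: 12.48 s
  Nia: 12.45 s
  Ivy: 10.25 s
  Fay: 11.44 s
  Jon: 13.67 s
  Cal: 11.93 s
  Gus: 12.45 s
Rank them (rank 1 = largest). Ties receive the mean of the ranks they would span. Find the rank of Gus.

5.5

Sorted (descending): 13.67, 13.01, 12.51, 12.48, 12.45, 12.45, 11.93, 11.44, 11.16, 10.25
The 2 values of 12.45 occupy positions 5–6 → average rank (5+6)/2 = 5.5.
Gus has value 12.45 s → rank 5.5.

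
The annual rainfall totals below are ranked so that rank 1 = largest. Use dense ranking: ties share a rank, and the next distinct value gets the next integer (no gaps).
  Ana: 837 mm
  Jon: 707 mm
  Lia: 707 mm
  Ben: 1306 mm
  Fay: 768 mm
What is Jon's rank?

4

Sorted (descending): 1306, 837, 768, 707, 707
The 2 values of 707 share dense rank 4.
Remaining distinct values take the next consecutive integers.
Jon has value 707 mm → rank 4.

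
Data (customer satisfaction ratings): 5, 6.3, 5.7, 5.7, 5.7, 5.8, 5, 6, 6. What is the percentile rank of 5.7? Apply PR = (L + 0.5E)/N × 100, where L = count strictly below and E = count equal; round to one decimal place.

38.9

N = 9.
Strictly below 5.7: 2. Equal to 5.7: 3.
PR = (2 + 0.5·3)/9 × 100 = 38.9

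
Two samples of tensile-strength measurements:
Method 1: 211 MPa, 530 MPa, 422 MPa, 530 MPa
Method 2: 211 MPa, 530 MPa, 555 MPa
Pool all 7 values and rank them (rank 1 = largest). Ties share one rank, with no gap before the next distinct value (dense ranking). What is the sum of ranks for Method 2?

Sorted (descending): 555, 530, 530, 530, 422, 211, 211
The 3 values of 530 share dense rank 2.
The 2 values of 211 share dense rank 4.
Remaining distinct values take the next consecutive integers.
Method 2 values → pooled ranks: 211→4, 530→2, 555→1
Rank sum = 4 + 2 + 1 = 7

7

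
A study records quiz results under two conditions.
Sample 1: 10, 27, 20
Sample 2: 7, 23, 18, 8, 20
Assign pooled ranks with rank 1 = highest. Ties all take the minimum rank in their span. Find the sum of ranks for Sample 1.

Sorted (descending): 27, 23, 20, 20, 18, 10, 8, 7
The 2 values of 20 occupy positions 3–4 → each gets rank 3.
Sample 1 values → pooled ranks: 10→6, 27→1, 20→3
Rank sum = 6 + 1 + 3 = 10

10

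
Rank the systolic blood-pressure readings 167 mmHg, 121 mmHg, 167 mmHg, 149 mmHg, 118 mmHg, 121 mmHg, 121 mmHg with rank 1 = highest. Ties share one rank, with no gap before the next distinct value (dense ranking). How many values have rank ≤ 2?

Sorted (descending): 167, 167, 149, 121, 121, 121, 118
The 2 values of 167 share dense rank 1.
The 3 values of 121 share dense rank 3.
Remaining distinct values take the next consecutive integers.
Ranks ≤ 2: {1, 1, 2} → 3 values.

3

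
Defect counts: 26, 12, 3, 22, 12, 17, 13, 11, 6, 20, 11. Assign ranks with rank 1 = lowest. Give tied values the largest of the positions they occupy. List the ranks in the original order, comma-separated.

11, 6, 1, 10, 6, 8, 7, 4, 2, 9, 4

Sorted (ascending): 3, 6, 11, 11, 12, 12, 13, 17, 20, 22, 26
The 2 values of 11 occupy positions 3–4 → each gets rank 4.
The 2 values of 12 occupy positions 5–6 → each gets rank 6.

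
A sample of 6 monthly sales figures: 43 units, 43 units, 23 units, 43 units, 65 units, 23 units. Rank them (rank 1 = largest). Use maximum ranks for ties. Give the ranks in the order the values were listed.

4, 4, 6, 4, 1, 6

Sorted (descending): 65, 43, 43, 43, 23, 23
The 3 values of 43 occupy positions 2–4 → each gets rank 4.
The 2 values of 23 occupy positions 5–6 → each gets rank 6.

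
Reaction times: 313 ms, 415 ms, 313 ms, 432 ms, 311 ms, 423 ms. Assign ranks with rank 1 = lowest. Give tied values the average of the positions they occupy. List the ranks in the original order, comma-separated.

Sorted (ascending): 311, 313, 313, 415, 423, 432
The 2 values of 313 occupy positions 2–3 → average rank (2+3)/2 = 2.5.

2.5, 4, 2.5, 6, 1, 5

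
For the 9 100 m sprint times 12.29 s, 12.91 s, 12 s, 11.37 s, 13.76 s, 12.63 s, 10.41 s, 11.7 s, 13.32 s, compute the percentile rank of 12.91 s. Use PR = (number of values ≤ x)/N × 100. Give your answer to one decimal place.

77.8

N = 9.
Strictly below 12.91: 6. Equal to 12.91: 1.
PR = 7/9 × 100 = 77.8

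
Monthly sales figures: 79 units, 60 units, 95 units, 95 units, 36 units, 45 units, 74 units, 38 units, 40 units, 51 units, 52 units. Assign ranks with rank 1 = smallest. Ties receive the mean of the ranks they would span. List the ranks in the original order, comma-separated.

9, 7, 10.5, 10.5, 1, 4, 8, 2, 3, 5, 6

Sorted (ascending): 36, 38, 40, 45, 51, 52, 60, 74, 79, 95, 95
The 2 values of 95 occupy positions 10–11 → average rank (10+11)/2 = 10.5.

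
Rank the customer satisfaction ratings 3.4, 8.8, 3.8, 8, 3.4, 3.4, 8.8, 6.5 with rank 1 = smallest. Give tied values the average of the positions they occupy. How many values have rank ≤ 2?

3

Sorted (ascending): 3.4, 3.4, 3.4, 3.8, 6.5, 8, 8.8, 8.8
The 3 values of 3.4 occupy positions 1–3 → average rank 2.
The 2 values of 8.8 occupy positions 7–8 → average rank (7+8)/2 = 7.5.
Ranks ≤ 2: {2, 2, 2} → 3 values.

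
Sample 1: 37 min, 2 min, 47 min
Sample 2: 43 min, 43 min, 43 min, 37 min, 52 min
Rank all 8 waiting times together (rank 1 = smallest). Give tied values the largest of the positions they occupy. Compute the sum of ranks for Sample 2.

29

Sorted (ascending): 2, 37, 37, 43, 43, 43, 47, 52
The 2 values of 37 occupy positions 2–3 → each gets rank 3.
The 3 values of 43 occupy positions 4–6 → each gets rank 6.
Sample 2 values → pooled ranks: 43→6, 43→6, 43→6, 37→3, 52→8
Rank sum = 6 + 6 + 6 + 3 + 8 = 29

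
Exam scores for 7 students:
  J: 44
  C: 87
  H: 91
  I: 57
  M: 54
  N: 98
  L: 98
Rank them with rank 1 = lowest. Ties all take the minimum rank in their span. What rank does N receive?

6

Sorted (ascending): 44, 54, 57, 87, 91, 98, 98
The 2 values of 98 occupy positions 6–7 → each gets rank 6.
N has value 98 → rank 6.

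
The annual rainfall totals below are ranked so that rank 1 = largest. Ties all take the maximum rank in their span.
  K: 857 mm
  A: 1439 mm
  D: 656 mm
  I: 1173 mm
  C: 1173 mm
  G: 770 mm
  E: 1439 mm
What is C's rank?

Sorted (descending): 1439, 1439, 1173, 1173, 857, 770, 656
The 2 values of 1439 occupy positions 1–2 → each gets rank 2.
The 2 values of 1173 occupy positions 3–4 → each gets rank 4.
C has value 1173 mm → rank 4.

4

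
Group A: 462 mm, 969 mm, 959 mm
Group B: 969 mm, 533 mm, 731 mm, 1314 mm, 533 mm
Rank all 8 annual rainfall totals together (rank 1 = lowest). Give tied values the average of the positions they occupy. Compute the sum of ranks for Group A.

12.5

Sorted (ascending): 462, 533, 533, 731, 959, 969, 969, 1314
The 2 values of 533 occupy positions 2–3 → average rank (2+3)/2 = 2.5.
The 2 values of 969 occupy positions 6–7 → average rank (6+7)/2 = 6.5.
Group A values → pooled ranks: 462→1, 969→6.5, 959→5
Rank sum = 1 + 6.5 + 5 = 12.5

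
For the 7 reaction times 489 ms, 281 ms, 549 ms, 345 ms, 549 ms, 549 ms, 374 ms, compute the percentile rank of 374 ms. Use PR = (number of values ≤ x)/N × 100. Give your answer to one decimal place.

N = 7.
Strictly below 374: 2. Equal to 374: 1.
PR = 3/7 × 100 = 42.9

42.9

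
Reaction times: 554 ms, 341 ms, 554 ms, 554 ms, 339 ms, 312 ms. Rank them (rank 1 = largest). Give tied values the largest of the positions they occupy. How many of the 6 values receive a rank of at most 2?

Sorted (descending): 554, 554, 554, 341, 339, 312
The 3 values of 554 occupy positions 1–3 → each gets rank 3.
Ranks ≤ 2: {} → 0 values.

0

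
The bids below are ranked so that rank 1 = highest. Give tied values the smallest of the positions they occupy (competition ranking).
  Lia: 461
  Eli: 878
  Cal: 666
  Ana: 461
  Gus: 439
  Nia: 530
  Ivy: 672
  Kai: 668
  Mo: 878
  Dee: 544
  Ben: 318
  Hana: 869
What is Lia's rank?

Sorted (descending): 878, 878, 869, 672, 668, 666, 544, 530, 461, 461, 439, 318
The 2 values of 878 occupy positions 1–2 → each gets rank 1.
The 2 values of 461 occupy positions 9–10 → each gets rank 9.
Lia has value 461 → rank 9.

9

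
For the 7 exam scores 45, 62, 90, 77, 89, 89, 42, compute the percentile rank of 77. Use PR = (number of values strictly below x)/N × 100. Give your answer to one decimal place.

N = 7.
Strictly below 77: 3. Equal to 77: 1.
PR = 3/7 × 100 = 42.9

42.9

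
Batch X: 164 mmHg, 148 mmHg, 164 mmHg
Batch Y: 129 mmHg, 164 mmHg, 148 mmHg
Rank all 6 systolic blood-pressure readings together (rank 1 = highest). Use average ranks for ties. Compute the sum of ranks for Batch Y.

12.5

Sorted (descending): 164, 164, 164, 148, 148, 129
The 3 values of 164 occupy positions 1–3 → average rank 2.
The 2 values of 148 occupy positions 4–5 → average rank (4+5)/2 = 4.5.
Batch Y values → pooled ranks: 129→6, 164→2, 148→4.5
Rank sum = 6 + 2 + 4.5 = 12.5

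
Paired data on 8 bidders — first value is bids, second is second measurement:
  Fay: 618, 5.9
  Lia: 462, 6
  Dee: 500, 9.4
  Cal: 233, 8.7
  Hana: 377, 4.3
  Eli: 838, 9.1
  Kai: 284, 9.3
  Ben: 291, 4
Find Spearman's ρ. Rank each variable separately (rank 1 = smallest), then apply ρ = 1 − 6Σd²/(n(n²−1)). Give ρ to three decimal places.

Ranks of variable 1: 7, 5, 6, 1, 4, 8, 2, 3
Ranks of variable 2: 3, 4, 8, 5, 2, 6, 7, 1
d = r₁ − r₂: 4, 1, -2, -4, 2, 2, -5, 2
d²: 16, 1, 4, 16, 4, 4, 25, 4; Σd² = 74
ρ = 1 − 6·74/(8·63) = 1 − 444/504 = 0.119

0.119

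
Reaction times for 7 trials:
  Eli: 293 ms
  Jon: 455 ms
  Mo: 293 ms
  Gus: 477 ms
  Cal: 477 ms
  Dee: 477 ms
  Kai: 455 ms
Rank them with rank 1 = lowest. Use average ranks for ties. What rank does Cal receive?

Sorted (ascending): 293, 293, 455, 455, 477, 477, 477
The 2 values of 293 occupy positions 1–2 → average rank (1+2)/2 = 1.5.
The 2 values of 455 occupy positions 3–4 → average rank (3+4)/2 = 3.5.
The 3 values of 477 occupy positions 5–7 → average rank 6.
Cal has value 477 ms → rank 6.

6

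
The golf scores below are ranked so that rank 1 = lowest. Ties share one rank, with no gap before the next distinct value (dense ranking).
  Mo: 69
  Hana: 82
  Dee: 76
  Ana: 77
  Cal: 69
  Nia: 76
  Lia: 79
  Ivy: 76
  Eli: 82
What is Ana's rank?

3

Sorted (ascending): 69, 69, 76, 76, 76, 77, 79, 82, 82
The 2 values of 69 share dense rank 1.
The 3 values of 76 share dense rank 2.
The 2 values of 82 share dense rank 5.
Remaining distinct values take the next consecutive integers.
Ana has value 77 → rank 3.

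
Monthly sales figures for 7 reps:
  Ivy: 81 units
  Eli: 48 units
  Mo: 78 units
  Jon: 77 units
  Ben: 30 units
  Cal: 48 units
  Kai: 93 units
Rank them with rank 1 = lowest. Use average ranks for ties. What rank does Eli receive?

Sorted (ascending): 30, 48, 48, 77, 78, 81, 93
The 2 values of 48 occupy positions 2–3 → average rank (2+3)/2 = 2.5.
Eli has value 48 units → rank 2.5.

2.5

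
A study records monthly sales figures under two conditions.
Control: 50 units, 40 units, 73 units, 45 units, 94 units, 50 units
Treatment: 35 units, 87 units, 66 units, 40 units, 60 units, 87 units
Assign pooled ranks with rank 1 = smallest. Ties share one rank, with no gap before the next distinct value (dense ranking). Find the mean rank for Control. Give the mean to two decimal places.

Sorted (ascending): 35, 40, 40, 45, 50, 50, 60, 66, 73, 87, 87, 94
The 2 values of 40 share dense rank 2.
The 2 values of 50 share dense rank 4.
The 2 values of 87 share dense rank 8.
Remaining distinct values take the next consecutive integers.
Control values → pooled ranks: 50→4, 40→2, 73→7, 45→3, 94→9, 50→4
Mean rank = (4 + 2 + 7 + 3 + 9 + 4) / 6 = 4.83

4.83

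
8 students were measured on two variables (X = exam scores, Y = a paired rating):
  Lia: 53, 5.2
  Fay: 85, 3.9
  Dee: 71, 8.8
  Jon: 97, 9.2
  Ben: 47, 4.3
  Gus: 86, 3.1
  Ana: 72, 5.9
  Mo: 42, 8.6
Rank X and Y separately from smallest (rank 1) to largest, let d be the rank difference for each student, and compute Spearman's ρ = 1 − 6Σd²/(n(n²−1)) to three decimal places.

Ranks of variable 1: 3, 6, 4, 8, 2, 7, 5, 1
Ranks of variable 2: 4, 2, 7, 8, 3, 1, 5, 6
d = r₁ − r₂: -1, 4, -3, 0, -1, 6, 0, -5
d²: 1, 16, 9, 0, 1, 36, 0, 25; Σd² = 88
ρ = 1 − 6·88/(8·63) = 1 − 528/504 = -0.048

-0.048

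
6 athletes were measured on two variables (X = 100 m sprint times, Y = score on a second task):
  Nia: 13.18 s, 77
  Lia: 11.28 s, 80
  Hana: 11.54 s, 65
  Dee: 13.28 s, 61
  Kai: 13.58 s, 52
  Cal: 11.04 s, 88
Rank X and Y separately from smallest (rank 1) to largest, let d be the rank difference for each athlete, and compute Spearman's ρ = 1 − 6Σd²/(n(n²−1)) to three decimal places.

Ranks of variable 1: 4, 2, 3, 5, 6, 1
Ranks of variable 2: 4, 5, 3, 2, 1, 6
d = r₁ − r₂: 0, -3, 0, 3, 5, -5
d²: 0, 9, 0, 9, 25, 25; Σd² = 68
ρ = 1 − 6·68/(6·35) = 1 − 408/210 = -0.943

-0.943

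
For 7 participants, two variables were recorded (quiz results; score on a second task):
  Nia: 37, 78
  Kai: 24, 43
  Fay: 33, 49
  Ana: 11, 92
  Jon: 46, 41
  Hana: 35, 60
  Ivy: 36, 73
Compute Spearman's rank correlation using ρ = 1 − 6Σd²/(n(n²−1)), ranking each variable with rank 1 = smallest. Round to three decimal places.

Ranks of variable 1: 6, 2, 3, 1, 7, 4, 5
Ranks of variable 2: 6, 2, 3, 7, 1, 4, 5
d = r₁ − r₂: 0, 0, 0, -6, 6, 0, 0
d²: 0, 0, 0, 36, 36, 0, 0; Σd² = 72
ρ = 1 − 6·72/(7·48) = 1 − 432/336 = -0.286

-0.286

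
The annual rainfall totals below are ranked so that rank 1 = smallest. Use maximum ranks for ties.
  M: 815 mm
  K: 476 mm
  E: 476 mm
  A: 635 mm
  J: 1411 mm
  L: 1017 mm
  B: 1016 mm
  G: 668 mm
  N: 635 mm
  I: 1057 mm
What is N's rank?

4

Sorted (ascending): 476, 476, 635, 635, 668, 815, 1016, 1017, 1057, 1411
The 2 values of 476 occupy positions 1–2 → each gets rank 2.
The 2 values of 635 occupy positions 3–4 → each gets rank 4.
N has value 635 mm → rank 4.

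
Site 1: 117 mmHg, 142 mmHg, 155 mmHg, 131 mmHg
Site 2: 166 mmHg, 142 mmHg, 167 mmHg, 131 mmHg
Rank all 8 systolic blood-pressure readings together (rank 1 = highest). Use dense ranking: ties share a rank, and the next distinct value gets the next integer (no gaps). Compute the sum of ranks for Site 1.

18

Sorted (descending): 167, 166, 155, 142, 142, 131, 131, 117
The 2 values of 142 share dense rank 4.
The 2 values of 131 share dense rank 5.
Remaining distinct values take the next consecutive integers.
Site 1 values → pooled ranks: 117→6, 142→4, 155→3, 131→5
Rank sum = 6 + 4 + 3 + 5 = 18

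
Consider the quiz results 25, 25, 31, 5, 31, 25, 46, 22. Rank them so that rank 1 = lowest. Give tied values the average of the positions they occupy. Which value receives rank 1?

Sorted (ascending): 5, 22, 25, 25, 25, 31, 31, 46
The 3 values of 25 occupy positions 3–5 → average rank 4.
The 2 values of 31 occupy positions 6–7 → average rank (6+7)/2 = 6.5.
Rank 1 → value 5.

5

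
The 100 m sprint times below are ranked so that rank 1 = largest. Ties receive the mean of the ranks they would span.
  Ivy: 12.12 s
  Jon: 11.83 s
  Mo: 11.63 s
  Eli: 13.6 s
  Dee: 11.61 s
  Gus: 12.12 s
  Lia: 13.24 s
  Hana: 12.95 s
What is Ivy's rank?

4.5

Sorted (descending): 13.6, 13.24, 12.95, 12.12, 12.12, 11.83, 11.63, 11.61
The 2 values of 12.12 occupy positions 4–5 → average rank (4+5)/2 = 4.5.
Ivy has value 12.12 s → rank 4.5.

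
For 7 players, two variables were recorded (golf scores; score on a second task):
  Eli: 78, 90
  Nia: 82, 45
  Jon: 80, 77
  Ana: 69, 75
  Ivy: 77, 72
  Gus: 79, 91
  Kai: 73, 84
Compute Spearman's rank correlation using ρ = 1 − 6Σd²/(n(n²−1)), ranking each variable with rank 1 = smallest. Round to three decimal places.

-0.107

Ranks of variable 1: 4, 7, 6, 1, 3, 5, 2
Ranks of variable 2: 6, 1, 4, 3, 2, 7, 5
d = r₁ − r₂: -2, 6, 2, -2, 1, -2, -3
d²: 4, 36, 4, 4, 1, 4, 9; Σd² = 62
ρ = 1 − 6·62/(7·48) = 1 − 372/336 = -0.107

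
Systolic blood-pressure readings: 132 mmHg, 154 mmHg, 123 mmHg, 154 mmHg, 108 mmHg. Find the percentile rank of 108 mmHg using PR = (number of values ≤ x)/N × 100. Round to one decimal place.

N = 5.
Strictly below 108: 0. Equal to 108: 1.
PR = 1/5 × 100 = 20.0

20.0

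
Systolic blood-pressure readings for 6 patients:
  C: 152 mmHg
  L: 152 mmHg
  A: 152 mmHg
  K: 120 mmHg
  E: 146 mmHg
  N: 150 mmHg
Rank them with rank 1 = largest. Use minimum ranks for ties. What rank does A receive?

1

Sorted (descending): 152, 152, 152, 150, 146, 120
The 3 values of 152 occupy positions 1–3 → each gets rank 1.
A has value 152 mmHg → rank 1.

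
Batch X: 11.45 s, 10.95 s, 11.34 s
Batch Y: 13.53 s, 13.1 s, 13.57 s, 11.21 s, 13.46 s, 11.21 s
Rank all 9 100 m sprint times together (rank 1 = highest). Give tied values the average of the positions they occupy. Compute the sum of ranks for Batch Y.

25

Sorted (descending): 13.57, 13.53, 13.46, 13.1, 11.45, 11.34, 11.21, 11.21, 10.95
The 2 values of 11.21 occupy positions 7–8 → average rank (7+8)/2 = 7.5.
Batch Y values → pooled ranks: 13.53→2, 13.1→4, 13.57→1, 11.21→7.5, 13.46→3, 11.21→7.5
Rank sum = 2 + 4 + 1 + 7.5 + 3 + 7.5 = 25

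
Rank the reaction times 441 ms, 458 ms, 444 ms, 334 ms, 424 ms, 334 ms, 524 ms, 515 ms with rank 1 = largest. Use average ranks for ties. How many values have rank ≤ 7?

6

Sorted (descending): 524, 515, 458, 444, 441, 424, 334, 334
The 2 values of 334 occupy positions 7–8 → average rank (7+8)/2 = 7.5.
Ranks ≤ 7: {1, 2, 3, 4, 5, 6} → 6 values.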